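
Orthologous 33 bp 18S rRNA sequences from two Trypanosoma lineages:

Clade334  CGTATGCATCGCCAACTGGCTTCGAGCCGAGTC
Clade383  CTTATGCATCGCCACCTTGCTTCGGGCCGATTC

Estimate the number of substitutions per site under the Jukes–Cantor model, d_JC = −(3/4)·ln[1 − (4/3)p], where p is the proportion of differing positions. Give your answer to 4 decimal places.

0.1693

Differing sites — 2:G/T; 15:A/C; 18:G/T; 25:A/G; 31:G/T.
p = 5/33 = 0.151515.
d = −0.75 · ln(1 − (4/3)·0.151515) = −0.75 · ln(0.797980) = −0.75 · (-0.225672) = 0.1693.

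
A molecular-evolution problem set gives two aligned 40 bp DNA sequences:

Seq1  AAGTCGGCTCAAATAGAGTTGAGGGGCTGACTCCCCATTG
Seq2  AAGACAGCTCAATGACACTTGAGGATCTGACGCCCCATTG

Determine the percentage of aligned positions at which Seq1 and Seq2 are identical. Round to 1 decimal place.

Mismatches occur at site 4 (T/A), site 6 (G/A), site 13 (A/T), site 14 (T/G), site 16 (G/C), site 18 (G/C), site 25 (G/A), site 26 (G/T), site 32 (T/G).
31 of the 40 sites match, so the percent identity is 31/40 × 100 = 77.5%.

77.5%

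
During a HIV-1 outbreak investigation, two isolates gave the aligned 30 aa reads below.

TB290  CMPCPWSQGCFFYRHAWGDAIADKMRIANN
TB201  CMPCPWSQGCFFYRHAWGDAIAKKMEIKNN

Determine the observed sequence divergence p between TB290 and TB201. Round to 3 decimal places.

0.100

Mismatches occur at site 23 (D→K), site 26 (R→E), site 28 (A→K).
There are 3 differences over 30 sites, so p = 3/30 = 0.100.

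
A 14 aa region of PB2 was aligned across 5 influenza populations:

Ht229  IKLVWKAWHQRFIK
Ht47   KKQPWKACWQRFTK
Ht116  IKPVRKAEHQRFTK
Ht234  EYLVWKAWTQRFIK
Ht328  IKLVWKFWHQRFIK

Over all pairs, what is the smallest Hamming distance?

1

Pairwise Hamming distances:
  Ht229 vs Ht47: 6
  Ht229 vs Ht116: 4
  Ht229 vs Ht234: 3
  Ht229 vs Ht328: 1
  Ht47 vs Ht116: 6
  Ht47 vs Ht234: 7
  Ht47 vs Ht328: 7
  Ht116 vs Ht234: 7
  Ht116 vs Ht328: 5
  Ht234 vs Ht328: 4
The smallest is 1, between Ht229 and Ht328.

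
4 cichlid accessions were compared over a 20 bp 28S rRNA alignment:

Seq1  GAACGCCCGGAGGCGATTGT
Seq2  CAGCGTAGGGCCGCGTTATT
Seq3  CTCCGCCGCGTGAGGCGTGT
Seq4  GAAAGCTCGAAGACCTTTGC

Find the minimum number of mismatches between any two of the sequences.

Pairwise Hamming distances:
  Seq1 vs Seq2: 10
  Seq1 vs Seq3: 10
  Seq1 vs Seq4: 7
  Seq2 vs Seq3: 13
  Seq2 vs Seq4: 14
  Seq3 vs Seq4: 14
The smallest is 7, between Seq1 and Seq4.

7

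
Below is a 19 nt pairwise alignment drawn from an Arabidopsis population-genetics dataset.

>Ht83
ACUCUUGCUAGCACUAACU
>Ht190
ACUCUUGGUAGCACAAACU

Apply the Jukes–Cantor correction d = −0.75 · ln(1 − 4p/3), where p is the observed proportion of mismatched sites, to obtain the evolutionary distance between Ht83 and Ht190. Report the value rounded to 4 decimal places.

0.1134

The sequences differ at positions 8 (C/G), 15 (U/A).
p = 2/19 = 0.105263.
d = −0.75 · ln(1 − (4/3)·0.105263) = −0.75 · ln(0.859649) = −0.75 · (-0.151231) = 0.1134.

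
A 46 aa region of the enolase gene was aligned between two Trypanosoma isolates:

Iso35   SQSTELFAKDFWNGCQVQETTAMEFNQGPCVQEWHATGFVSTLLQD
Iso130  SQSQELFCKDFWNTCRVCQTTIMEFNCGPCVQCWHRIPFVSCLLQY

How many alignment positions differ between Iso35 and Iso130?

Differing sites — 4:T/Q; 8:A/C; 14:G/T; 16:Q/R; 18:Q/C; 19:E/Q; 22:A/I; 27:Q/C; 33:E/C; 36:A/R; 37:T/I; 38:G/P; 42:T/C; 46:D/Y.
That gives 14 mismatches out of 46 aligned sites, so the Hamming distance is 14.

14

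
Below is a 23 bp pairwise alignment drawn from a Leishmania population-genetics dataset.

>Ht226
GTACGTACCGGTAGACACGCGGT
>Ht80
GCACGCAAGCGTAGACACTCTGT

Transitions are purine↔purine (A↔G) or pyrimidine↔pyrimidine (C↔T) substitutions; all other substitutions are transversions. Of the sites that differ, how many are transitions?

2

Differing sites — 2:T/C (Ti); 6:T/C (Ti); 8:C/A (Tv); 9:C/G (Tv); 10:G/C (Tv); 19:G/T (Tv); 21:G/T (Tv).
Of the 7 differences, 2 transitions and 5 transversions, so the answer is 2.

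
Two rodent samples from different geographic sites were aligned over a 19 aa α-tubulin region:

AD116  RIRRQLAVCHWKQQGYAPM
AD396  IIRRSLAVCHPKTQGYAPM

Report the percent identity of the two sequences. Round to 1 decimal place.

78.9%

Differing sites — 1:R/I; 5:Q/S; 11:W/P; 13:Q/T.
15 of the 19 sites match, so the percent identity is 15/19 × 100 = 78.9%.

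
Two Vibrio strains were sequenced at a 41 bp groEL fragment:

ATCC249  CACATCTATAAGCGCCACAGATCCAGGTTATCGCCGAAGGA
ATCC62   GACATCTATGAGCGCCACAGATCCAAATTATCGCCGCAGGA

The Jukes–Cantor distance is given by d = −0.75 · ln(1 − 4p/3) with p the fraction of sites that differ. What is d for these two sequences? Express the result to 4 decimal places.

0.1331

Differing sites — 1:C/G; 10:A/G; 26:G/A; 27:G/A; 37:A/C.
p = 5/41 = 0.121951.
d = −0.75 · ln(1 − (4/3)·0.121951) = −0.75 · ln(0.837399) = −0.75 · (-0.177455) = 0.1331.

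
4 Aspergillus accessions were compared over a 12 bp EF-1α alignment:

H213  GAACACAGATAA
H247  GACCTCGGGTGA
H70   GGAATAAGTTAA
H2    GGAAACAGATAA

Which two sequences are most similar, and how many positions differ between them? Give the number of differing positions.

Pairwise Hamming distances:
  H213 vs H247: 5
  H213 vs H70: 5
  H213 vs H2: 2
  H247 vs H70: 7
  H247 vs H2: 7
  H70 vs H2: 3
The smallest is 2, between H213 and H2.

2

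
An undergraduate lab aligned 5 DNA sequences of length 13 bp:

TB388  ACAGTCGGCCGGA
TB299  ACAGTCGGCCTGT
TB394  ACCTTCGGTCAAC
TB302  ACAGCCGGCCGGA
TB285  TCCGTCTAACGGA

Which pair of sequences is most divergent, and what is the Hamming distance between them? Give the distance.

Pairwise Hamming distances:
  TB388 vs TB299: 2
  TB388 vs TB394: 6
  TB388 vs TB302: 1
  TB388 vs TB285: 5
  TB299 vs TB394: 6
  TB299 vs TB302: 3
  TB299 vs TB285: 7
  TB394 vs TB302: 7
  TB394 vs TB285: 8
  TB302 vs TB285: 6
The largest is 8, between TB394 and TB285.

8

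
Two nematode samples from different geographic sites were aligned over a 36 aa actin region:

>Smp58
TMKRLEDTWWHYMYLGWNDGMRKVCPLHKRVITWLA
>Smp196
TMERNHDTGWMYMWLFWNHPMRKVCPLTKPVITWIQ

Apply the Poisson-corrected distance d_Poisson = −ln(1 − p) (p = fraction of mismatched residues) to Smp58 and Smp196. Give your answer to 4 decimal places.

0.4480

Differing sites — 3:K/E; 5:L/N; 6:E/H; 9:W/G; 11:H/M; 14:Y/W; 16:G/F; 19:D/H; 20:G/P; 28:H/T; 30:R/P; 35:L/I; 36:A/Q.
p = 13/36 = 0.361111.
d = −ln(1 − 0.361111) = −ln(0.638889) = 0.4480.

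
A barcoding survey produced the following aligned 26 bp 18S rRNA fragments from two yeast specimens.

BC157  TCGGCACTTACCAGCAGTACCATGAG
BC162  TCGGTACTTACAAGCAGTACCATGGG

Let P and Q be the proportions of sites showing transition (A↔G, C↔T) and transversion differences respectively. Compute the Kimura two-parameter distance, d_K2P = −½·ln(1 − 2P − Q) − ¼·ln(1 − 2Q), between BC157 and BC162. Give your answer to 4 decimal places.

0.1268

The sequences differ at positions 5 (C/T, transition), 12 (C/A, transversion), 25 (A/G, transition).
Of the 3 differences, 2 transitions and 1 transversion over 26 sites: P = 2/26 = 0.076923, Q = 1/26 = 0.038462.
d = −0.5·ln(0.807692) − 0.25·ln(0.923076) = −0.5·(-0.213574) − 0.25·(-0.080044) = 0.1268.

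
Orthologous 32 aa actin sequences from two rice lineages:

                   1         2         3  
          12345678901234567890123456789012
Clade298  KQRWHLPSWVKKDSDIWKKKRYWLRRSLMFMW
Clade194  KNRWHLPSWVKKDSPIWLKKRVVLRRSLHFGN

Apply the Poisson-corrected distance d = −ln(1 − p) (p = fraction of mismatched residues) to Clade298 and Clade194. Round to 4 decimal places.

0.2877

Differing sites — 2:Q/N; 15:D/P; 18:K/L; 22:Y/V; 23:W/V; 29:M/H; 31:M/G; 32:W/N.
p = 8/32 = 0.250000.
d = −ln(1 − 0.250000) = −ln(0.750000) = 0.2877.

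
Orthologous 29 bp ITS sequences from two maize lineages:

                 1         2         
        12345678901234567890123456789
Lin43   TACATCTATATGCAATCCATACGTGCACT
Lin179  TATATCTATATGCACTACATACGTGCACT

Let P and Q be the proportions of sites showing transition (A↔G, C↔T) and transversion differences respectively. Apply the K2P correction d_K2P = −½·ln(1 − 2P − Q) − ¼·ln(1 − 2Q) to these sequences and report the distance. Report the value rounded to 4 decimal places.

Differing sites — 3:C/T (Ti); 15:A/C (Tv); 17:C/A (Tv).
Of the 3 differences, 1 transition and 2 transversions over 29 sites: P = 1/29 = 0.034483, Q = 2/29 = 0.068966.
d = −0.5·ln(0.862068) − 0.25·ln(0.862068) = −0.5·(-0.148421) − 0.25·(-0.148421) = 0.1113.

0.1113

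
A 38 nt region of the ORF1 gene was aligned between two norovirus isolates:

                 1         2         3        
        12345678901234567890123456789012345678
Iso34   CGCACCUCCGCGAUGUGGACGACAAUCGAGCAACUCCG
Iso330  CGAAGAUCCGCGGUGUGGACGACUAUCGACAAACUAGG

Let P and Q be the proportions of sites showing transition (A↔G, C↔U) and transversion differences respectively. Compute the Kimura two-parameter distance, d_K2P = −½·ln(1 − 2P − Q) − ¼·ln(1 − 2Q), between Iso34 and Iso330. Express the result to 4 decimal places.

The sequences differ at positions 3 (C/A, transversion), 5 (C/G, transversion), 6 (C/A, transversion), 13 (A/G, transition), 24 (A/U, transversion), 30 (G/C, transversion), 31 (C/A, transversion), 36 (C/A, transversion), 37 (C/G, transversion).
Of the 9 differences, 1 transition and 8 transversions over 38 sites: P = 1/38 = 0.026316, Q = 8/38 = 0.210526.
d = −0.5·ln(0.736842) − 0.25·ln(0.578948) = −0.5·(-0.305382) − 0.25·(-0.546543) = 0.2893.

0.2893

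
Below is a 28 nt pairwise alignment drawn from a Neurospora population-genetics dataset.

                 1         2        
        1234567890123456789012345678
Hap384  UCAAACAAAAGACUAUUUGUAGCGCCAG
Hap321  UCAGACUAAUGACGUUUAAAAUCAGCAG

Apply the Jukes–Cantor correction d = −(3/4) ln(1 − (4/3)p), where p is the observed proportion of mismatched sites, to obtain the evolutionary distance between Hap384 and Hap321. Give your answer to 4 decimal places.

0.5565

Differing sites — 4:A/G; 7:A/U; 10:A/U; 14:U/G; 15:A/U; 18:U/A; 19:G/A; 20:U/A; 22:G/U; 24:G/A; 25:C/G.
p = 11/28 = 0.392857.
d = −0.75 · ln(1 − (4/3)·0.392857) = −0.75 · ln(0.476191) = −0.75 · (-0.741936) = 0.5565.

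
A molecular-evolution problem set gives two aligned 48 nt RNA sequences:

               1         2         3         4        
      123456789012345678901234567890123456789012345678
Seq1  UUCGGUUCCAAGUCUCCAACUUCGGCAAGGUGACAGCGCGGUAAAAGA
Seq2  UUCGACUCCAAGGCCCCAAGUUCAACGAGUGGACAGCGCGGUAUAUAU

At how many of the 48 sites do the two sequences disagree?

14

Mismatches occur at site 5 (G↔A), site 6 (U↔C), site 13 (U↔G), site 15 (U↔C), site 20 (C↔G), site 24 (G↔A), site 25 (G↔A), site 27 (A↔G), site 30 (G↔U), site 31 (U↔G), site 44 (A↔U), site 46 (A↔U), site 47 (G↔A), site 48 (A↔U).
That gives 14 mismatches out of 48 aligned sites, so the Hamming distance is 14.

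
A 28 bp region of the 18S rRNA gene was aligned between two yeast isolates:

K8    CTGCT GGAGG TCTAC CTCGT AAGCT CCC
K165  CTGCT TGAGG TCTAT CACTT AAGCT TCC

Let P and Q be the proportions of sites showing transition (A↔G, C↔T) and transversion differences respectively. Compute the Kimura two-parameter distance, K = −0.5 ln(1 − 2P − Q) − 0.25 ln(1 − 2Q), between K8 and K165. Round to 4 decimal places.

The sequences differ at positions 6 (G/T, transversion), 15 (C/T, transition), 17 (T/A, transversion), 19 (G/T, transversion), 26 (C/T, transition).
Of the 5 differences, 2 transitions and 3 transversions over 28 sites: P = 2/28 = 0.071429, Q = 3/28 = 0.107143.
d = −0.5·ln(0.749999) − 0.25·ln(0.785714) = −0.5·(-0.287683) − 0.25·(-0.241162) = 0.2041.

0.2041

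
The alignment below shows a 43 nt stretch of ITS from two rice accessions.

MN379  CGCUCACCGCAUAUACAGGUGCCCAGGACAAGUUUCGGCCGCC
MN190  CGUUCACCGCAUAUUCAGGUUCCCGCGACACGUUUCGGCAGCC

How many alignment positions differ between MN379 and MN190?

The sequences differ at positions 3 (C/U), 15 (A/U), 21 (G/U), 25 (A/G), 26 (G/C), 31 (A/C), 40 (C/A).
That gives 7 mismatches out of 43 aligned sites, so the Hamming distance is 7.

7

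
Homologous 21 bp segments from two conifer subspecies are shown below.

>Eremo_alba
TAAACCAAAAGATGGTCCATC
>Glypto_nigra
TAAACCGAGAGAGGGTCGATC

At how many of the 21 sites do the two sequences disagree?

4

Differing sites — 7:A/G; 9:A/G; 13:T/G; 18:C/G.
That gives 4 mismatches out of 21 aligned sites, so the Hamming distance is 4.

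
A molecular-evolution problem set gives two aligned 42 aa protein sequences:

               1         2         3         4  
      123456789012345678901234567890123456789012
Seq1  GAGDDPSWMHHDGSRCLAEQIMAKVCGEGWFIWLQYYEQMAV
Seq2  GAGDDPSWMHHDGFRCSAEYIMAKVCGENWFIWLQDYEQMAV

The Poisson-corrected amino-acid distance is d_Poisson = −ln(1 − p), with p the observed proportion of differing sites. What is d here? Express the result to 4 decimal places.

The sequences differ at positions 14 (S/F), 17 (L/S), 20 (Q/Y), 29 (G/N), 36 (Y/D).
p = 5/42 = 0.119048.
d = −ln(1 − 0.119048) = −ln(0.880952) = 0.1268.

0.1268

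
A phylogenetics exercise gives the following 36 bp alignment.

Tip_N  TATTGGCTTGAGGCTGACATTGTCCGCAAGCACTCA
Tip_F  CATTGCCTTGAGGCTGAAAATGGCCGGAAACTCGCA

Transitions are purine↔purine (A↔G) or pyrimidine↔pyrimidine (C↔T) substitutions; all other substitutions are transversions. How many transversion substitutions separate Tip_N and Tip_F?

7

The sequences differ at positions 1 (T/C, transition), 6 (G/C, transversion), 18 (C/A, transversion), 20 (T/A, transversion), 23 (T/G, transversion), 27 (C/G, transversion), 30 (G/A, transition), 32 (A/T, transversion), 34 (T/G, transversion).
Of the 9 differences, 2 transitions and 7 transversions, so the answer is 7.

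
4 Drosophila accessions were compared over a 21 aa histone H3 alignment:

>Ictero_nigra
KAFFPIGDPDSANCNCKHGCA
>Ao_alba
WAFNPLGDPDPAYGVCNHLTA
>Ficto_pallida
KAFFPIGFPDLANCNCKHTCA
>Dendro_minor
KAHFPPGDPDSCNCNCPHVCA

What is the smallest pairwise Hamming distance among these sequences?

Pairwise Hamming distances:
  Ictero_nigra vs Ao_alba: 10
  Ictero_nigra vs Ficto_pallida: 3
  Ictero_nigra vs Dendro_minor: 5
  Ao_alba vs Ficto_pallida: 11
  Ao_alba vs Dendro_minor: 12
  Ficto_pallida vs Dendro_minor: 7
The smallest is 3, between Ictero_nigra and Ficto_pallida.

3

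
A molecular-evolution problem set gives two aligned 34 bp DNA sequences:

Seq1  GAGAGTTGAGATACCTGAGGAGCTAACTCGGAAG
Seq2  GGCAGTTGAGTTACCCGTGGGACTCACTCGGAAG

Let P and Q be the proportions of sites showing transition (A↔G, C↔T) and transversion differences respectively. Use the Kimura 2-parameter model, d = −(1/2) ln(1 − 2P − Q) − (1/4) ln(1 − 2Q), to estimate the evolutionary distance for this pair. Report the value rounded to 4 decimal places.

0.2847

Differing sites — 2:A/G (Ti); 3:G/C (Tv); 11:A/T (Tv); 16:T/C (Ti); 18:A/T (Tv); 21:A/G (Ti); 22:G/A (Ti); 25:A/C (Tv).
Of the 8 differences, 4 transitions and 4 transversions over 34 sites: P = 4/34 = 0.117647, Q = 4/34 = 0.117647.
d = −0.5·ln(0.647059) − 0.25·ln(0.764706) = −0.5·(-0.435318) − 0.25·(-0.268264) = 0.2847.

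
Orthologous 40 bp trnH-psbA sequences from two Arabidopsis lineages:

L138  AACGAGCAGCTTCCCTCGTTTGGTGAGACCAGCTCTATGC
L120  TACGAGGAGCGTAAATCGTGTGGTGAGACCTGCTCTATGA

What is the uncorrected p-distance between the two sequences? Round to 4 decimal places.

0.2250

The sequences differ at positions 1 (A/T), 7 (C/G), 11 (T/G), 13 (C/A), 14 (C/A), 15 (C/A), 20 (T/G), 31 (A/T), 40 (C/A).
There are 9 differences over 40 sites, so p = 9/40 = 0.2250.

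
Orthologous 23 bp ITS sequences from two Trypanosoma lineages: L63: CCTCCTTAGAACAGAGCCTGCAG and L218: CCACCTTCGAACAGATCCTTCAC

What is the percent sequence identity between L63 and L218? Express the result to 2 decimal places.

78.26%

Differing sites — 3:T/A; 8:A/C; 16:G/T; 20:G/T; 23:G/C.
18 of the 23 sites match, so the percent identity is 18/23 × 100 = 78.26%.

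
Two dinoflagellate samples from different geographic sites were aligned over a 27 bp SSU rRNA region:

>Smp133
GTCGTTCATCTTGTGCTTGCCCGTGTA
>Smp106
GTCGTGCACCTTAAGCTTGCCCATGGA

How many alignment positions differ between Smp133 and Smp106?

The sequences differ at positions 6 (T/G), 9 (T/C), 13 (G/A), 14 (T/A), 23 (G/A), 26 (T/G).
That gives 6 mismatches out of 27 aligned sites, so the Hamming distance is 6.

6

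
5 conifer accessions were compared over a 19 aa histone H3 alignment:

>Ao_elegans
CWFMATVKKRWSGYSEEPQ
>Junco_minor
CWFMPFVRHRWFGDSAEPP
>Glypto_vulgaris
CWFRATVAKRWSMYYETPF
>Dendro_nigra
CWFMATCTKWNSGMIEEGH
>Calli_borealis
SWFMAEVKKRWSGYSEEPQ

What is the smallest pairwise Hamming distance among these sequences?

2

Pairwise Hamming distances:
  Ao_elegans vs Junco_minor: 8
  Ao_elegans vs Glypto_vulgaris: 6
  Ao_elegans vs Dendro_nigra: 8
  Ao_elegans vs Calli_borealis: 2
  Junco_minor vs Glypto_vulgaris: 12
  Junco_minor vs Dendro_nigra: 13
  Junco_minor vs Calli_borealis: 9
  Glypto_vulgaris vs Dendro_nigra: 11
  Glypto_vulgaris vs Calli_borealis: 8
  Dendro_nigra vs Calli_borealis: 10
The smallest is 2, between Ao_elegans and Calli_borealis.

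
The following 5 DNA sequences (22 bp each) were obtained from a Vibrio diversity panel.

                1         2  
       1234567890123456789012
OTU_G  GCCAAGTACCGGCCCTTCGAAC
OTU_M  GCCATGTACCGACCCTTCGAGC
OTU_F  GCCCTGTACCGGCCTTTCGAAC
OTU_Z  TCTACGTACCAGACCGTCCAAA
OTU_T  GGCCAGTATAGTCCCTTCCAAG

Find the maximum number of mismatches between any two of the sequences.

12

Pairwise Hamming distances:
  OTU_G vs OTU_M: 3
  OTU_G vs OTU_F: 3
  OTU_G vs OTU_Z: 8
  OTU_G vs OTU_T: 7
  OTU_M vs OTU_F: 4
  OTU_M vs OTU_Z: 10
  OTU_M vs OTU_T: 9
  OTU_F vs OTU_Z: 10
  OTU_F vs OTU_T: 8
  OTU_Z vs OTU_T: 12
The largest is 12, between OTU_Z and OTU_T.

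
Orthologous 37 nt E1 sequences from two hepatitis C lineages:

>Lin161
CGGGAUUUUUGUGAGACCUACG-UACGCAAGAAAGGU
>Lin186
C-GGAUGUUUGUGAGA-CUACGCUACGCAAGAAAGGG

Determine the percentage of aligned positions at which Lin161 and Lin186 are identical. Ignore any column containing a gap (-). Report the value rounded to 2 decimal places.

94.12%

Excluding the 3 gap columns leaves 34 comparable sites.
Mismatches occur at site 7 (U→G), site 37 (U→G).
32 of the 34 comparable sites match, so the percent identity is 32/34 × 100 = 94.12%.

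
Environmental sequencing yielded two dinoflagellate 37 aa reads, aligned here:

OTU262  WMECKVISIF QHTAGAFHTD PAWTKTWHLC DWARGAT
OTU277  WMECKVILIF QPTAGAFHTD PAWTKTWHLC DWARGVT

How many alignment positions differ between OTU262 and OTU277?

Mismatches occur at site 8 (S↔L), site 12 (H↔P), site 36 (A↔V).
That gives 3 mismatches out of 37 aligned sites, so the Hamming distance is 3.

3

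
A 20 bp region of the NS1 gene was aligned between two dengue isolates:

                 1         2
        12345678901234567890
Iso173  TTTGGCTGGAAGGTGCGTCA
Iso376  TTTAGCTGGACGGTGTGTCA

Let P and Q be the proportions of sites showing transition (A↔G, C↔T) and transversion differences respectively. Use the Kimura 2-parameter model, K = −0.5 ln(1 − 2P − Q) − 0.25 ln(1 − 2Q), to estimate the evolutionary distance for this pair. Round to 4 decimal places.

0.1702

Differing sites — 4:G/A (Ti); 11:A/C (Tv); 16:C/T (Ti).
Of the 3 differences, 2 transitions and 1 transversion over 20 sites: P = 2/20 = 0.100000, Q = 1/20 = 0.050000.
d = −0.5·ln(0.750000) − 0.25·ln(0.900000) = −0.5·(-0.287682) − 0.25·(-0.105361) = 0.1702.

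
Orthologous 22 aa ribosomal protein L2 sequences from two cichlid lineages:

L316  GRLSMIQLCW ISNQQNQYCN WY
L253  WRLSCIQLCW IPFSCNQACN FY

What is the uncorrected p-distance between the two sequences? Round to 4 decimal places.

0.3636

Differing sites — 1:G/W; 5:M/C; 12:S/P; 13:N/F; 14:Q/S; 15:Q/C; 18:Y/A; 21:W/F.
There are 8 differences over 22 sites, so p = 8/22 = 0.3636.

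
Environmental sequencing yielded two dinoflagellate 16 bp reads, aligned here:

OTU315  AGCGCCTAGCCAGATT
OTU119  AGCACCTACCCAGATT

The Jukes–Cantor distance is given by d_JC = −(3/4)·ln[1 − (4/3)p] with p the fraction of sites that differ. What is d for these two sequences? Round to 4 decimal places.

Mismatches occur at site 4 (G→A), site 9 (G→C).
p = 2/16 = 0.125000.
d = −0.75 · ln(1 − (4/3)·0.125000) = −0.75 · ln(0.833333) = −0.75 · (-0.182322) = 0.1367.

0.1367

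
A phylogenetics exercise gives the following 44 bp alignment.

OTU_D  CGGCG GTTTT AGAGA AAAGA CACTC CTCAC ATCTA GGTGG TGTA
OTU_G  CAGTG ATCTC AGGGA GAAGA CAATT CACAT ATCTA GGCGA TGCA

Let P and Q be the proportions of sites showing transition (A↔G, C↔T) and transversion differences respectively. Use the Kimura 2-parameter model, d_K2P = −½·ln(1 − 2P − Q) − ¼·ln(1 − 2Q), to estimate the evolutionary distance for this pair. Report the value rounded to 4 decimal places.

0.4707

Mismatches occur at site 2 (G/A, transition), site 4 (C/T, transition), site 6 (G/A, transition), site 8 (T/C, transition), site 10 (T/C, transition), site 13 (A/G, transition), site 16 (A/G, transition), site 23 (C/A, transversion), site 25 (C/T, transition), site 27 (T/A, transversion), site 30 (C/T, transition), site 38 (T/C, transition), site 40 (G/A, transition), site 43 (T/C, transition).
Of the 14 differences, 12 transitions and 2 transversions over 44 sites: P = 12/44 = 0.272727, Q = 2/44 = 0.045455.
d = −0.5·ln(0.409091) − 0.25·ln(0.909090) = −0.5·(-0.893818) − 0.25·(-0.095311) = 0.4707.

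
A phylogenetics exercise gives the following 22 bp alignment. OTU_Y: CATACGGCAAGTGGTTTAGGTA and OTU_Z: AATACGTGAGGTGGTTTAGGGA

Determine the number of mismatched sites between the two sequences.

5

Mismatches occur at site 1 (C↔A), site 7 (G↔T), site 8 (C↔G), site 10 (A↔G), site 21 (T↔G).
That gives 5 mismatches out of 22 aligned sites, so the Hamming distance is 5.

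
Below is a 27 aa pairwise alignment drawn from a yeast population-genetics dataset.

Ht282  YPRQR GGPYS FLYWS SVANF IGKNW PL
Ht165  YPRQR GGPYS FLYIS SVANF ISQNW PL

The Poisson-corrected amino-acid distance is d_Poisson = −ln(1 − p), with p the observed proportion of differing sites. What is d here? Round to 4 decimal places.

0.1178

Mismatches occur at site 14 (W→I), site 22 (G→S), site 23 (K→Q).
p = 3/27 = 0.111111.
d = −ln(1 − 0.111111) = −ln(0.888889) = 0.1178.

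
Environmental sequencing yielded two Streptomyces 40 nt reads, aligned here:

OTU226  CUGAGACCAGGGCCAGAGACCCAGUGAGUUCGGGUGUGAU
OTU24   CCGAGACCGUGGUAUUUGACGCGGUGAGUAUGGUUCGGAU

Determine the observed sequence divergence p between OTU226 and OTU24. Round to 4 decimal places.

Mismatches occur at site 2 (U→C), site 9 (A→G), site 10 (G→U), site 13 (C→U), site 14 (C→A), site 15 (A→U), site 16 (G→U), site 17 (A→U), site 21 (C→G), site 23 (A→G), site 30 (U→A), site 31 (C→U), site 34 (G→U), site 36 (G→C), site 37 (U→G).
There are 15 differences over 40 sites, so p = 15/40 = 0.3750.

0.3750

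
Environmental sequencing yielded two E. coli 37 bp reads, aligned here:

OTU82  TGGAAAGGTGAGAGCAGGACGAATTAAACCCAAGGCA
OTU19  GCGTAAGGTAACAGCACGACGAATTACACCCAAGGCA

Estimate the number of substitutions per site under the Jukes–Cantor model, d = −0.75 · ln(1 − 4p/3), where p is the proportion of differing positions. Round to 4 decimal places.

Mismatches occur at site 1 (T/G), site 2 (G/C), site 4 (A/T), site 10 (G/A), site 12 (G/C), site 17 (G/C), site 27 (A/C).
p = 7/37 = 0.189189.
d = −0.75 · ln(1 − (4/3)·0.189189) = −0.75 · ln(0.747748) = −0.75 · (-0.290689) = 0.2180.

0.2180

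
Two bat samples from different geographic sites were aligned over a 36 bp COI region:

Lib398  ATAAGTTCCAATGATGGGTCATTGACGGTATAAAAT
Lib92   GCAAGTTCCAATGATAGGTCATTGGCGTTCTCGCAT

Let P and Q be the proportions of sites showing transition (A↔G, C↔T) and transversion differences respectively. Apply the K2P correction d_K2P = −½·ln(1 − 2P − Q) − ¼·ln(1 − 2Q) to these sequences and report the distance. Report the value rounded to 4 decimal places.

Mismatches occur at site 1 (A/G, transition), site 2 (T/C, transition), site 16 (G/A, transition), site 25 (A/G, transition), site 28 (G/T, transversion), site 30 (A/C, transversion), site 32 (A/C, transversion), site 33 (A/G, transition), site 34 (A/C, transversion).
Of the 9 differences, 5 transitions and 4 transversions over 36 sites: P = 5/36 = 0.138889, Q = 4/36 = 0.111111.
d = −0.5·ln(0.611111) − 0.25·ln(0.777778) = −0.5·(-0.492477) − 0.25·(-0.251314) = 0.3091.

0.3091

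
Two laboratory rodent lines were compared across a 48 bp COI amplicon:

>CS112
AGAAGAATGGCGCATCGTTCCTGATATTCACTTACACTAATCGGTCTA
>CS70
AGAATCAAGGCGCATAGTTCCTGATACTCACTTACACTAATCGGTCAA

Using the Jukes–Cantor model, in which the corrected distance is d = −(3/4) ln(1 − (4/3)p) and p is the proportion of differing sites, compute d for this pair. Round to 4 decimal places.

The sequences differ at positions 5 (G/T), 6 (A/C), 8 (T/A), 16 (C/A), 27 (T/C), 47 (T/A).
p = 6/48 = 0.125000.
d = −0.75 · ln(1 − (4/3)·0.125000) = −0.75 · ln(0.833333) = −0.75 · (-0.182322) = 0.1367.

0.1367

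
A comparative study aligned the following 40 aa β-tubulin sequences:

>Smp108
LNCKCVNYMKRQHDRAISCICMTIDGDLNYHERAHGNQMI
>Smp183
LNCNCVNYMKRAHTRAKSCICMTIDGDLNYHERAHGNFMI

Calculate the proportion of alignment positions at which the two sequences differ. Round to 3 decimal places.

0.125

The sequences differ at positions 4 (K/N), 12 (Q/A), 14 (D/T), 17 (I/K), 38 (Q/F).
There are 5 differences over 40 sites, so p = 5/40 = 0.125.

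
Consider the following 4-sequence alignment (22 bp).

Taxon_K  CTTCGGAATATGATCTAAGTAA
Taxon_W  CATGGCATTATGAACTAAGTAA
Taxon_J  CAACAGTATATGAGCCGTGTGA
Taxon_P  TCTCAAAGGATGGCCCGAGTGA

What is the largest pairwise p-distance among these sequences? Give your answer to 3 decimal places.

Pairwise Hamming distances:
  Taxon_K vs Taxon_W: 5
  Taxon_K vs Taxon_J: 9
  Taxon_K vs Taxon_P: 11
  Taxon_W vs Taxon_J: 11
  Taxon_W vs Taxon_P: 12
  Taxon_J vs Taxon_P: 10
The largest is 12 mismatches, between Taxon_W and Taxon_P; p = 12/22 = 0.545.

0.545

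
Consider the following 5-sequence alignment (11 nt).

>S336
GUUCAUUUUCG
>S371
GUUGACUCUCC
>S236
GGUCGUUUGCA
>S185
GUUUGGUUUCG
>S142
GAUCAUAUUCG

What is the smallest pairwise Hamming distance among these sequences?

2

Pairwise Hamming distances:
  S336 vs S371: 4
  S336 vs S236: 4
  S336 vs S185: 3
  S336 vs S142: 2
  S371 vs S236: 7
  S371 vs S185: 5
  S371 vs S142: 6
  S236 vs S185: 5
  S236 vs S142: 5
  S185 vs S142: 5
The smallest is 2, between S336 and S142.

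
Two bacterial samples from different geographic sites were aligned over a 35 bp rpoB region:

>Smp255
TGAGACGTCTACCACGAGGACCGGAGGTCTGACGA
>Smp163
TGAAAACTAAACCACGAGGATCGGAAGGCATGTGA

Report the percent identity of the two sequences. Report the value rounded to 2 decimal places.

The sequences differ at positions 4 (G/A), 6 (C/A), 7 (G/C), 9 (C/A), 10 (T/A), 21 (C/T), 26 (G/A), 28 (T/G), 30 (T/A), 31 (G/T), 32 (A/G), 33 (C/T).
23 of the 35 sites match, so the percent identity is 23/35 × 100 = 65.71%.

65.71%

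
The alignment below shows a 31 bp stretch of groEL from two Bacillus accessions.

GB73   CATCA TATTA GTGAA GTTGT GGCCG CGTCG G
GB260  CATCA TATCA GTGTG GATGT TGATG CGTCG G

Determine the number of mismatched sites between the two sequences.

The sequences differ at positions 9 (T/C), 14 (A/T), 15 (A/G), 17 (T/A), 21 (G/T), 23 (C/A), 24 (C/T).
That gives 7 mismatches out of 31 aligned sites, so the Hamming distance is 7.

7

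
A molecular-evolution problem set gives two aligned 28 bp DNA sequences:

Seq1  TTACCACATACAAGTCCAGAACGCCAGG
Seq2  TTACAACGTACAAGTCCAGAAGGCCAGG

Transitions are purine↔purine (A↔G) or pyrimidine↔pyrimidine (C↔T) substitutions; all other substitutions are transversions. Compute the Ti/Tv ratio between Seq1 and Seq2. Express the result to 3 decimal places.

Differing sites — 5:C/A (Tv); 8:A/G (Ti); 22:C/G (Tv).
Of the 3 differences, 1 transition and 2 transversions, so Ti/Tv = 1/2 = 0.500.

0.500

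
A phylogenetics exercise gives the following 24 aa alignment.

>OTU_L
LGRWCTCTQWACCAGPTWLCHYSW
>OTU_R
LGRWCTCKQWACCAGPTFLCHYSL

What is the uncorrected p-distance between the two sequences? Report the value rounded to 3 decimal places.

0.125

The sequences differ at positions 8 (T/K), 18 (W/F), 24 (W/L).
There are 3 differences over 24 sites, so p = 3/24 = 0.125.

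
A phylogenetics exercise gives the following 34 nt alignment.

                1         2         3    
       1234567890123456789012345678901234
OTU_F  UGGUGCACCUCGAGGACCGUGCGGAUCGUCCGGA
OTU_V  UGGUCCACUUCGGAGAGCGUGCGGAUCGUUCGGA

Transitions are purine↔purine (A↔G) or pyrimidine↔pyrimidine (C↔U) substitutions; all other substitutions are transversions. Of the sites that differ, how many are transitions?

The sequences differ at positions 5 (G/C, transversion), 9 (C/U, transition), 13 (A/G, transition), 14 (G/A, transition), 17 (C/G, transversion), 30 (C/U, transition).
Of the 6 differences, 4 transitions and 2 transversions, so the answer is 4.

4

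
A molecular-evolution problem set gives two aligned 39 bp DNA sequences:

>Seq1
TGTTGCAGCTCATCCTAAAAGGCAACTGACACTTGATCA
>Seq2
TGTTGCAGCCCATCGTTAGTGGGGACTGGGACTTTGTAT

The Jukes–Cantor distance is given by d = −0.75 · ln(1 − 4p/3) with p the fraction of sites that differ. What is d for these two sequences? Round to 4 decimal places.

0.4408

The sequences differ at positions 10 (T/C), 15 (C/G), 17 (A/T), 19 (A/G), 20 (A/T), 23 (C/G), 24 (A/G), 29 (A/G), 30 (C/G), 35 (G/T), 36 (A/G), 38 (C/A), 39 (A/T).
p = 13/39 = 0.333333.
d = −0.75 · ln(1 − (4/3)·0.333333) = −0.75 · ln(0.555556) = −0.75 · (-0.587786) = 0.4408.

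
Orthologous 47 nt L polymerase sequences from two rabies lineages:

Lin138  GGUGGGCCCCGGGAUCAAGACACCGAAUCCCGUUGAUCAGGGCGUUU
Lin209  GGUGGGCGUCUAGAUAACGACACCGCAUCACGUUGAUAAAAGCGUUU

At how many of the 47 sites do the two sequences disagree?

The sequences differ at positions 8 (C/G), 9 (C/U), 11 (G/U), 12 (G/A), 16 (C/A), 18 (A/C), 26 (A/C), 30 (C/A), 38 (C/A), 40 (G/A), 41 (G/A).
That gives 11 mismatches out of 47 aligned sites, so the Hamming distance is 11.

11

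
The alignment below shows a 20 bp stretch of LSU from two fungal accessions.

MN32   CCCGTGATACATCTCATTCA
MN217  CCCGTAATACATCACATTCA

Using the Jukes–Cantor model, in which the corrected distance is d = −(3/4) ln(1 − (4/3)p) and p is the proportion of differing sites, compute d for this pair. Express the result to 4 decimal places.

0.1073

Mismatches occur at site 6 (G↔A), site 14 (T↔A).
p = 2/20 = 0.100000.
d = −0.75 · ln(1 − (4/3)·0.100000) = −0.75 · ln(0.866667) = −0.75 · (-0.143100) = 0.1073.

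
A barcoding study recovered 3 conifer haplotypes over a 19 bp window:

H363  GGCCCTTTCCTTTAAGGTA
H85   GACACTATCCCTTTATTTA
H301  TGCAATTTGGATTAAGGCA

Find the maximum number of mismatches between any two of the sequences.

Pairwise Hamming distances:
  H363 vs H85: 7
  H363 vs H301: 7
  H85 vs H301: 11
The largest is 11, between H85 and H301.

11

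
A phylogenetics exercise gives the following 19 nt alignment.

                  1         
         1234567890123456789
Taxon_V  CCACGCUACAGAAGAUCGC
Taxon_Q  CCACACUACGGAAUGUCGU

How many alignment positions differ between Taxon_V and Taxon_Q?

The sequences differ at positions 5 (G/A), 10 (A/G), 14 (G/U), 15 (A/G), 19 (C/U).
That gives 5 mismatches out of 19 aligned sites, so the Hamming distance is 5.

5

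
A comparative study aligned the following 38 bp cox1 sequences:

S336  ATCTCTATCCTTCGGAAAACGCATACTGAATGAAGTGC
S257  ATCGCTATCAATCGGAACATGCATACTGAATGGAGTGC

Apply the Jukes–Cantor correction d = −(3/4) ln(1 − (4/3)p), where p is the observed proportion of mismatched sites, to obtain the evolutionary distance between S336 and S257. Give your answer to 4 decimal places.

Differing sites — 4:T/G; 10:C/A; 11:T/A; 18:A/C; 20:C/T; 33:A/G.
p = 6/38 = 0.157895.
d = −0.75 · ln(1 − (4/3)·0.157895) = −0.75 · ln(0.789473) = −0.75 · (-0.236390) = 0.1773.

0.1773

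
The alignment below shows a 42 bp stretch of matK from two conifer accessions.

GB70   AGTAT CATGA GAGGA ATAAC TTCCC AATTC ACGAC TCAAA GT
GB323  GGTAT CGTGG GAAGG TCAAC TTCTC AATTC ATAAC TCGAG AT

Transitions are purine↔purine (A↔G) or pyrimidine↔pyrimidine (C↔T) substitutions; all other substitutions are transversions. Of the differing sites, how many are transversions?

1

The sequences differ at positions 1 (A/G, transition), 7 (A/G, transition), 10 (A/G, transition), 13 (G/A, transition), 15 (A/G, transition), 16 (A/T, transversion), 17 (T/C, transition), 24 (C/T, transition), 32 (C/T, transition), 33 (G/A, transition), 38 (A/G, transition), 40 (A/G, transition), 41 (G/A, transition).
Of the 13 differences, 12 transitions and 1 transversion, so the answer is 1.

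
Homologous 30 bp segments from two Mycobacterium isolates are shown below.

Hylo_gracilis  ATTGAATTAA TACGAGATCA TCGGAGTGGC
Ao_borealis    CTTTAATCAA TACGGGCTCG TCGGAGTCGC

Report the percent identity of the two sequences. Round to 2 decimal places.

76.67%

Mismatches occur at site 1 (A/C), site 4 (G/T), site 8 (T/C), site 15 (A/G), site 17 (A/C), site 20 (A/G), site 28 (G/C).
23 of the 30 sites match, so the percent identity is 23/30 × 100 = 76.67%.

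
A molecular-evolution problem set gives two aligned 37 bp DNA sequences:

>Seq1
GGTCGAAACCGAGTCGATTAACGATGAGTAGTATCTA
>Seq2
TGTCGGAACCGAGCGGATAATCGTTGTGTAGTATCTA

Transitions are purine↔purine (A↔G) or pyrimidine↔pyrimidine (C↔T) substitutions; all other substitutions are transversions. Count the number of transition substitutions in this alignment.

2

Differing sites — 1:G/T (Tv); 6:A/G (Ti); 14:T/C (Ti); 15:C/G (Tv); 19:T/A (Tv); 21:A/T (Tv); 24:A/T (Tv); 27:A/T (Tv).
Of the 8 differences, 2 transitions and 6 transversions, so the answer is 2.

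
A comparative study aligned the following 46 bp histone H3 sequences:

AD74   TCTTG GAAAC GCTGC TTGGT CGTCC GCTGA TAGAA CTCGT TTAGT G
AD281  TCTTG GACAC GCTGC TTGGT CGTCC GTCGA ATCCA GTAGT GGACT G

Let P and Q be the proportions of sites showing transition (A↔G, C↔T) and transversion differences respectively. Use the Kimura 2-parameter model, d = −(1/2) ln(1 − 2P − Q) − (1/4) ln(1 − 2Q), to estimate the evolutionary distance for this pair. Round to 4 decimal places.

Differing sites — 8:A/C (Tv); 27:C/T (Ti); 28:T/C (Ti); 31:T/A (Tv); 32:A/T (Tv); 33:G/C (Tv); 34:A/C (Tv); 36:C/G (Tv); 38:C/A (Tv); 41:T/G (Tv); 42:T/G (Tv); 44:G/C (Tv).
Of the 12 differences, 2 transitions and 10 transversions over 46 sites: P = 2/46 = 0.043478, Q = 10/46 = 0.217391.
d = −0.5·ln(0.695653) − 0.25·ln(0.565218) = −0.5·(-0.362904) − 0.25·(-0.570544) = 0.3241.

0.3241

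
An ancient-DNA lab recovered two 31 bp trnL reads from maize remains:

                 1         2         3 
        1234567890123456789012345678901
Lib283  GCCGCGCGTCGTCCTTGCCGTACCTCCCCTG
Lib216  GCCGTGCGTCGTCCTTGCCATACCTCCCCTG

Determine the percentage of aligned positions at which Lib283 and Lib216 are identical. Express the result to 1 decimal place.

93.5%

Differing sites — 5:C/T; 20:G/A.
29 of the 31 sites match, so the percent identity is 29/31 × 100 = 93.5%.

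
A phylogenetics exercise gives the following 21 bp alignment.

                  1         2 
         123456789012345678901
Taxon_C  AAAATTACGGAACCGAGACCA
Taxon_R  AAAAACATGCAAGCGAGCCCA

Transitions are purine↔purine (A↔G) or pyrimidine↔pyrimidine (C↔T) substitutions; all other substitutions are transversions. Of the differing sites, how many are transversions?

The sequences differ at positions 5 (T/A, transversion), 6 (T/C, transition), 8 (C/T, transition), 10 (G/C, transversion), 13 (C/G, transversion), 18 (A/C, transversion).
Of the 6 differences, 2 transitions and 4 transversions, so the answer is 4.

4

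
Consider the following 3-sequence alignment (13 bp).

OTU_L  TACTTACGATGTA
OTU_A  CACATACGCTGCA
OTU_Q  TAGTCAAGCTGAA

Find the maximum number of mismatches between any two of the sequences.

6

Pairwise Hamming distances:
  OTU_L vs OTU_A: 4
  OTU_L vs OTU_Q: 5
  OTU_A vs OTU_Q: 6
The largest is 6, between OTU_A and OTU_Q.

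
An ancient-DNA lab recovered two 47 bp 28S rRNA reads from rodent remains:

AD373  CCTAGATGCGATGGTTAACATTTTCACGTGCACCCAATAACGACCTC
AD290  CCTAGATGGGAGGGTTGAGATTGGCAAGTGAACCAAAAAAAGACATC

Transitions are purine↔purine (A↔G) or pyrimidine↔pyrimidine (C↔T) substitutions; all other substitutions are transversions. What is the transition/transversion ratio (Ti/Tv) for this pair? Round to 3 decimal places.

0.091

Differing sites — 9:C/G (Tv); 12:T/G (Tv); 17:A/G (Ti); 19:C/G (Tv); 23:T/G (Tv); 24:T/G (Tv); 27:C/A (Tv); 31:C/A (Tv); 35:C/A (Tv); 38:T/A (Tv); 41:C/A (Tv); 45:C/A (Tv).
Of the 12 differences, 1 transition and 11 transversions, so Ti/Tv = 1/11 = 0.091.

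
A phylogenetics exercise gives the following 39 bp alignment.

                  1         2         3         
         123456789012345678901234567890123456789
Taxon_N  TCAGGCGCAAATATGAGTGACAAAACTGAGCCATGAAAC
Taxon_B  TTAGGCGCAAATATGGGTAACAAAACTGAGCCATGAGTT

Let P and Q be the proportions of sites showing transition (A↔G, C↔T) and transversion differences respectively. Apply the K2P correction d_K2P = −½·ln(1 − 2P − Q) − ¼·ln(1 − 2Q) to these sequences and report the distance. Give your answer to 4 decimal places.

Differing sites — 2:C/T (Ti); 16:A/G (Ti); 19:G/A (Ti); 37:A/G (Ti); 38:A/T (Tv); 39:C/T (Ti).
Of the 6 differences, 5 transitions and 1 transversion over 39 sites: P = 5/39 = 0.128205, Q = 1/39 = 0.025641.
d = −0.5·ln(0.717949) − 0.25·ln(0.948718) = −0.5·(-0.331357) − 0.25·(-0.052644) = 0.1788.

0.1788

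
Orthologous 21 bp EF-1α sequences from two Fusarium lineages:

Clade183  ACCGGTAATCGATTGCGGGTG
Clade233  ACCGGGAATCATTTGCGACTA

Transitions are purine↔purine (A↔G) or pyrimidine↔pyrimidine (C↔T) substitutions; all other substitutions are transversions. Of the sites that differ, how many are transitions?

The sequences differ at positions 6 (T/G, transversion), 11 (G/A, transition), 12 (A/T, transversion), 18 (G/A, transition), 19 (G/C, transversion), 21 (G/A, transition).
Of the 6 differences, 3 transitions and 3 transversions, so the answer is 3.

3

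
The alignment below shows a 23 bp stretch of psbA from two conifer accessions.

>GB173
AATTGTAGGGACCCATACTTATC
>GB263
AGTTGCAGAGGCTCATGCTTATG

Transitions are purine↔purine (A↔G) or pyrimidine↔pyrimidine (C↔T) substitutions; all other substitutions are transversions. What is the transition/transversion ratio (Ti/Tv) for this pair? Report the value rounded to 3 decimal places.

6.000

Differing sites — 2:A/G (Ti); 6:T/C (Ti); 9:G/A (Ti); 11:A/G (Ti); 13:C/T (Ti); 17:A/G (Ti); 23:C/G (Tv).
Of the 7 differences, 6 transitions and 1 transversion, so Ti/Tv = 6/1 = 6.000.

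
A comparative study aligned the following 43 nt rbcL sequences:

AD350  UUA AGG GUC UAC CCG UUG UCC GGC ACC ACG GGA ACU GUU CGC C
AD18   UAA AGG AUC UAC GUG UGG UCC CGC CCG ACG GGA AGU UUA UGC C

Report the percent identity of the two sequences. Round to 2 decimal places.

72.09%

Differing sites — 2:U/A; 7:G/A; 13:C/G; 14:C/U; 17:U/G; 22:G/C; 25:A/C; 27:C/G; 35:C/G; 37:G/U; 39:U/A; 40:C/U.
31 of the 43 sites match, so the percent identity is 31/43 × 100 = 72.09%.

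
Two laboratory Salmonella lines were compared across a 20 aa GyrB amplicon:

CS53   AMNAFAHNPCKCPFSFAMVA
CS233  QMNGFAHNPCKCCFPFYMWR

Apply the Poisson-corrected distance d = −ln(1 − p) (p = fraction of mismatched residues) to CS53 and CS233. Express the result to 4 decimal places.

Mismatches occur at site 1 (A→Q), site 4 (A→G), site 13 (P→C), site 15 (S→P), site 17 (A→Y), site 19 (V→W), site 20 (A→R).
p = 7/20 = 0.350000.
d = −ln(1 − 0.350000) = −ln(0.650000) = 0.4308.

0.4308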